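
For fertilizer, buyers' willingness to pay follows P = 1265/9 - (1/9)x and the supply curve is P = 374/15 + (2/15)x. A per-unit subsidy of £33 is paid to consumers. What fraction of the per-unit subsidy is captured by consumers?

Pre-subsidy: 1265/9 - (1/9)x = 374/15 + (2/15)x gives x* = 473 and P* = 88.
With the rebate, buyers effectively pay Pb = Ps − 33, where Ps is the price sellers receive.
On the curves, Pb = 1265/9 - (1/9)x and Ps = 374/15 + (2/15)x; the wedge Ps − Pb = 33 gives 374/15 + (2/15)x − (1265/9 - (1/9)x) = 33, so x' = 608.
Then Pb = 1265/9 − (1/9)·608 = 73 and Ps = 374/15 + (2/15)·608 = 106.
Buyers' price falls by P* − Pb = 88 − 73 = 15; sellers' price rises by Ps − P* = 106 − 88 = 18.
So consumers capture 15/33 = 5/11 of each unit of subsidy.

Consumer share = 5/11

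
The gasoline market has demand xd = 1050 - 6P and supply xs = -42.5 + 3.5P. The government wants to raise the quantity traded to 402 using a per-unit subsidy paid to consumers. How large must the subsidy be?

Required subsidy s = 19 per unit

At x = 402, invert demand for the buyer price: Pb = (1050 − 402)/6 = 108; invert supply for the seller price: Ps = (402 − (-42.5))/3.5 = 127.
The subsidy must fill the gap: s = Ps − Pb = 127 − 108 = 19.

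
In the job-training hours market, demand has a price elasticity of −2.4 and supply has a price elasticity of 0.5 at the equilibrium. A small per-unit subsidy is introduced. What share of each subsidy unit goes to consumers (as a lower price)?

Consumer share = 5/29

For a small subsidy around the equilibrium, the benefit split depends on the relative slopes, which at a point are proportional to the elasticities.
Buyer share = εs/(εs + |εd|) = 0.5/(0.5 + 2.4) = 5/29; seller share = |εd|/(εs + |εd|) = 24/29.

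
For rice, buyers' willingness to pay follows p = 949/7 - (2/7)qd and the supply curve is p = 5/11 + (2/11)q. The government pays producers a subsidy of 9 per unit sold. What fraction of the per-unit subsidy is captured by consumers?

Consumer share = 11/18

Pre-subsidy: 949/7 - (2/7)q = 5/11 + (2/11)q gives q* = 289 and p* = 53.
With the subsidy, sellers receive ps = pb + 9 for each unit, where pb is the price buyers pay.
On the curves, pb = 949/7 - (2/7)q and ps = 5/11 + (2/11)q; the wedge ps − pb = 9 gives 5/11 + (2/11)q − (949/7 - (2/7)q) = 9, so q' = 308.25.
Then pb = 949/7 − (2/7)·308.25 = 47.5 and ps = 5/11 + (2/11)·308.25 = 56.5.
Buyers' price falls by p* − pb = 53 − 47.5 = 5.5; sellers' price rises by ps − p* = 56.5 − 53 = 3.5.
So consumers capture 5.5/9 = 11/18 of each unit of subsidy.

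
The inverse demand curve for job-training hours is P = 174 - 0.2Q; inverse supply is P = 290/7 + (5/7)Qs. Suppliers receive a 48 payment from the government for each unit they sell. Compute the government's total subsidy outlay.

Pre-subsidy: 174 - 0.2Q = 290/7 + (5/7)Q gives Q* = 145 and P* = 145.
With the subsidy, sellers receive Ps = Pb + 48 for each unit, where Pb is the price buyers pay.
On the curves, Pb = 174 - 0.2Q and Ps = 290/7 + (5/7)Q; the wedge Ps − Pb = 48 gives 290/7 + (5/7)Q − (174 - 0.2Q) = 48, so Q' = 197.5.
Then Pb = 174 − 0.2·197.5 = 134.5 and Ps = 290/7 + (5/7)·197.5 = 182.5.
Government outlay = subsidy × quantity = 48 × 197.5 = 9480.

Government cost = 9480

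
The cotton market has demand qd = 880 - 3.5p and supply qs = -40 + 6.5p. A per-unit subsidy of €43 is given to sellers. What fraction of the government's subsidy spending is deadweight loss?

Pre-subsidy: 880 - 3.5p = -40 + 6.5p gives p* = 92, q* = 558.
With the subsidy, sellers receive ps = pb + 43 for each unit, where pb is the price buyers pay.
Supply in terms of pb becomes qs = -40 + 6.5(pb + 43) = 239.5 + 6.5pb. Setting this equal to demand: 880 - 3.5pb = 239.5 + 6.5pb, so pb = 64.05.
Sellers receive ps = 64.05 + 43 = 107.05; q' = 880 − 3.5·64.05 = 655.825.
ΔCS = ½(558 + 655.825)(92 − 64.05) = 16963.204375; ΔPS = ½(558 + 655.825)(107.05 − 92) = 9134.033125.
Government spending = 43 × 655.825 = 28200.475.
DWL = ½ × 43 × (655.825 − 558) = 2103.2375; fraction = 2103.2375 / 28200.475 = 3913/52466.

DWL / government spending = 3913/52466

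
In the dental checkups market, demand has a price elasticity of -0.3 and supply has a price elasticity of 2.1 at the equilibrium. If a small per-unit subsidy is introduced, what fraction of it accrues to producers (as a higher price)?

For a small subsidy around the equilibrium, the benefit split depends on the relative slopes, which at a point are proportional to the elasticities.
Buyer share = εs/(εs + |εd|) = 2.1/(2.1 + 0.3) = 0.875; seller share = |εd|/(εs + |εd|) = 0.125.
So producers capture 0.125 of the subsidy.

Producer share = 0.125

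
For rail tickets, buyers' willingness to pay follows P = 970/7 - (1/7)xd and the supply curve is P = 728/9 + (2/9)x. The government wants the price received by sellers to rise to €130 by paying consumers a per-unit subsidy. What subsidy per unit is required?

Required subsidy s = €23 per unit

At a seller price of 130, quantity supplied is -364 + 4.5·130 = 221.
Buyers absorb 221 only when they pay Pb = 970/7 − (1/7)·221 = 107.
s = Ps − Pb = 130 − 107 = 23.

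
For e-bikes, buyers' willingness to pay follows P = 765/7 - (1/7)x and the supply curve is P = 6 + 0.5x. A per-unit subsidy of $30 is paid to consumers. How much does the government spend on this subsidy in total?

Pre-subsidy: 765/7 - (1/7)x = 6 + 0.5x gives x* = 482/3 and P* = 259/3.
With the rebate, buyers effectively pay Pb = Ps − 30, where Ps is the price sellers receive.
On the curves, Pb = 765/7 - (1/7)x and Ps = 6 + 0.5x; the wedge Ps − Pb = 30 gives 6 + 0.5x − (765/7 - (1/7)x) = 30, so x' = 622/3.
Then Pb = 765/7 − (1/7)·(622/3) = 239/3 and Ps = 6 + 0.5·(622/3) = 329/3.
Government outlay = subsidy × quantity = 30 × 622/3 = 6220.

Government cost = $6220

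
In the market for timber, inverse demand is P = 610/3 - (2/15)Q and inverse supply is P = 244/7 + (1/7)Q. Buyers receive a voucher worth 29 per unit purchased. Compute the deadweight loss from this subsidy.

Deadweight loss = 1522.5

Pre-subsidy: 610/3 - (2/15)Q = 244/7 + (1/7)Q gives Q* = 610 and P* = 122.
With the rebate, buyers effectively pay Pb = Ps − 29, where Ps is the price sellers receive.
On the curves, Pb = 610/3 - (2/15)Q and Ps = 244/7 + (1/7)Q; the wedge Ps − Pb = 29 gives 244/7 + (1/7)Q − (610/3 - (2/15)Q) = 29, so Q' = 715.
Then Pb = 610/3 − (2/15)·715 = 108 and Ps = 244/7 + (1/7)·715 = 137.
The subsidy expands output by 715 − 610 = 105 past the efficient level; on those units the gap between marginal cost and willingness to pay runs from 0 up to 29.
DWL = ½ × 29 × 105 = 1522.5.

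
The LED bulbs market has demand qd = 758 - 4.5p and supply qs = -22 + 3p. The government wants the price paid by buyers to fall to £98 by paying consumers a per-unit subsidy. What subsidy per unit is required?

At a buyer price of 98, quantity demanded is 758 − 4.5·98 = 317.
Sellers supply 317 only when they receive ps with -22 + 3·ps = 317, i.e. ps = 113.
s = ps − pb = 113 − 98 = 15.

Required subsidy s = £15 per unit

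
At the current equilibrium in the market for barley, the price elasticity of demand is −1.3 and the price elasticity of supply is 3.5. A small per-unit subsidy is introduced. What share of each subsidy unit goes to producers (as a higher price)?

Producer share = 13/48

For a small subsidy around the equilibrium, the benefit split depends on the relative slopes, which at a point are proportional to the elasticities.
Buyer share = εs/(εs + |εd|) = 3.5/(3.5 + 1.3) = 35/48; seller share = |εd|/(εs + |εd|) = 13/48.
So producers capture 13/48 of the subsidy.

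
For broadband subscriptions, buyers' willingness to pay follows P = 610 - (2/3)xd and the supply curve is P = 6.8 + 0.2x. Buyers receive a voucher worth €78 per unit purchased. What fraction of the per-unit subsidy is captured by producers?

Producer share = 3/13

Pre-subsidy: 610 - (2/3)x = 6.8 + 0.2x gives x* = 696 and P* = 146.
With the rebate, buyers effectively pay Pb = Ps − 78, where Ps is the price sellers receive.
On the curves, Pb = 610 - (2/3)x and Ps = 6.8 + 0.2x; the wedge Ps − Pb = 78 gives 6.8 + 0.2x − (610 - (2/3)x) = 78, so x' = 786.
Then Pb = 610 − (2/3)·786 = 86 and Ps = 6.8 + 0.2·786 = 164.
Buyers' price falls by P* − Pb = 146 − 86 = 60; sellers' price rises by Ps − P* = 164 − 146 = 18.
So producers capture 18/78 = 3/13 of each unit of subsidy.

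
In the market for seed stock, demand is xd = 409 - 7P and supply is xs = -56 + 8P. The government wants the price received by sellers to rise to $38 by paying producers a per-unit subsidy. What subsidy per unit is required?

At a seller price of 38, quantity supplied is -56 + 8·38 = 248.
Buyers absorb 248 only when they pay Pb with 409 − 7·Pb = 248, i.e. Pb = 23.
s = Ps − Pb = 38 − 23 = 15.

Required subsidy s = $15 per unit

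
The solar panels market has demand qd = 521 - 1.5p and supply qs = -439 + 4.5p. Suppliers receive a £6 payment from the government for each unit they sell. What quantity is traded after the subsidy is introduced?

Pre-subsidy: 521 - 1.5p = -439 + 4.5p gives p* = 160, q* = 281.
With the subsidy, sellers receive ps = pb + 6 for each unit, where pb is the price buyers pay.
Supply in terms of pb becomes qs = -439 + 4.5(pb + 6) = -412 + 4.5pb. Setting this equal to demand: 521 - 1.5pb = -412 + 4.5pb, so pb = 155.5.
Sellers receive ps = 155.5 + 6 = 161.5; q' = 521 − 1.5·155.5 = 287.75.

q' = 287.75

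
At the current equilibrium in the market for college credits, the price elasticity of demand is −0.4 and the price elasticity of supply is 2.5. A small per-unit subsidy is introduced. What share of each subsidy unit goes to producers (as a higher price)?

For a small subsidy around the equilibrium, the benefit split depends on the relative slopes, which at a point are proportional to the elasticities.
Buyer share = εs/(εs + |εd|) = 2.5/(2.5 + 0.4) = 25/29; seller share = |εd|/(εs + |εd|) = 4/29.
So producers capture 4/29 of the subsidy.

Producer share = 4/29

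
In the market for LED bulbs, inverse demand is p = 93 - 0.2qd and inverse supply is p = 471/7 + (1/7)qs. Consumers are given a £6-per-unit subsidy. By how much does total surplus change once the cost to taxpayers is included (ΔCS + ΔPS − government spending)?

Pre-subsidy: 93 - 0.2q = 471/7 + (1/7)q gives q* = 75 and p* = 78.
With the rebate, buyers effectively pay pb = ps − 6, where ps is the price sellers receive.
On the curves, pb = 93 - 0.2q and ps = 471/7 + (1/7)q; the wedge ps − pb = 6 gives 471/7 + (1/7)q − (93 - 0.2q) = 6, so q' = 92.5.
Then pb = 93 − 0.2·92.5 = 74.5 and ps = 471/7 + (1/7)·92.5 = 80.5.
ΔCS = ½(75 + 92.5)(78 − 74.5) = 293.125; ΔPS = ½(75 + 92.5)(80.5 − 78) = 209.375.
Government spending = 6 × 92.5 = 555.
Net change = 293.125 + 209.375 − 555 = -52.5. The loss equals the DWL triangle ½·6·17.5.

Net change in total surplus = -£52.5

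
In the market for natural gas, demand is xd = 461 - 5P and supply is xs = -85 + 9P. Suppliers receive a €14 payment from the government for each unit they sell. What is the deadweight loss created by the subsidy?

Deadweight loss = €315

Pre-subsidy: 461 - 5P = -85 + 9P gives P* = 39, x* = 266.
With the subsidy, sellers receive Ps = Pb + 14 for each unit, where Pb is the price buyers pay.
Supply in terms of Pb becomes xs = -85 + 9(Pb + 14) = 41 + 9Pb. Setting this equal to demand: 461 - 5Pb = 41 + 9Pb, so Pb = 30.
Sellers receive Ps = 30 + 14 = 44; x' = 461 − 5·30 = 311.
The subsidy expands output by 311 − 266 = 45 past the efficient level; on those units the gap between marginal cost and willingness to pay runs from 0 up to 14.
DWL = ½ × 14 × 45 = 315.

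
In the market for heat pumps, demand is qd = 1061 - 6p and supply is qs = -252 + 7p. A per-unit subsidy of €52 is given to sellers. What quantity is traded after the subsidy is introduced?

Pre-subsidy: 1061 - 6p = -252 + 7p gives p* = 101, q* = 455.
With the subsidy, sellers receive ps = pb + 52 for each unit, where pb is the price buyers pay.
Supply in terms of pb becomes qs = -252 + 7(pb + 52) = 112 + 7pb. Setting this equal to demand: 1061 - 6pb = 112 + 7pb, so pb = 73.
Sellers receive ps = 73 + 52 = 125; q' = 1061 − 6·73 = 623.

q' = 623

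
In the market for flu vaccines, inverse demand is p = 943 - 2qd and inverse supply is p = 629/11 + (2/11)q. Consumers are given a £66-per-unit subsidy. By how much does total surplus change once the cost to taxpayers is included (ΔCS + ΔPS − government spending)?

Pre-subsidy: 943 - 2q = 629/11 + (2/11)q gives q* = 406 and p* = 131.
With the rebate, buyers effectively pay pb = ps − 66, where ps is the price sellers receive.
On the curves, pb = 943 - 2q and ps = 629/11 + (2/11)q; the wedge ps − pb = 66 gives 629/11 + (2/11)q − (943 - 2q) = 66, so q' = 436.25.
Then pb = 943 − 2·436.25 = 70.5 and ps = 629/11 + (2/11)·436.25 = 136.5.
ΔCS = ½(406 + 436.25)(131 − 70.5) = 25478.0625; ΔPS = ½(406 + 436.25)(136.5 − 131) = 2316.1875.
Government spending = 66 × 436.25 = 28792.5.
Net change = 25478.0625 + 2316.1875 − 28792.5 = -998.25. The loss equals the DWL triangle ½·66·30.25.

Net change in total surplus = -£998.25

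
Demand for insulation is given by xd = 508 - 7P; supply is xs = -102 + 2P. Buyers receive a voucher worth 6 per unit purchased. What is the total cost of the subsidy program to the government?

Pre-subsidy: 508 - 7P = -102 + 2P gives P* = 610/9, x* = 302/9.
With the rebate, buyers effectively pay Pb = Ps − 6, where Ps is the price sellers receive.
Demand in terms of Ps becomes xd = 508 − 7(Ps − 6) = 550 - 7Ps. Setting this equal to supply: 550 - 7Ps = -102 + 2Ps, so Ps = 652/9.
Buyers pay Pb = 652/9 − 6 = 598/9; x' = -102 + 2·(652/9) = 386/9.
Government outlay = subsidy × quantity = 6 × 386/9 = 772/3.

Government cost = 772/3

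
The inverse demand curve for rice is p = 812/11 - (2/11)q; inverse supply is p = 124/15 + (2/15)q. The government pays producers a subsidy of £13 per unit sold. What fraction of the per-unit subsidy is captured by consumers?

Consumer share = 15/26

Pre-subsidy: 812/11 - (2/11)q = 124/15 + (2/15)q gives q* = 208 and p* = 36.
With the subsidy, sellers receive ps = pb + 13 for each unit, where pb is the price buyers pay.
On the curves, pb = 812/11 - (2/11)q and ps = 124/15 + (2/15)q; the wedge ps − pb = 13 gives 124/15 + (2/15)q − (812/11 - (2/11)q) = 13, so q' = 249.25.
Then pb = 812/11 − (2/11)·249.25 = 28.5 and ps = 124/15 + (2/15)·249.25 = 41.5.
Buyers' price falls by p* − pb = 36 − 28.5 = 7.5; sellers' price rises by ps − p* = 41.5 − 36 = 5.5.
So consumers capture 7.5/13 = 15/26 of each unit of subsidy.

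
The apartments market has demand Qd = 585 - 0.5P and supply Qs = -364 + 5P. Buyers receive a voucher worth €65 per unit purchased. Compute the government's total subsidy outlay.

Government cost = 377715/11

Pre-subsidy: 585 - 0.5P = -364 + 5P gives P* = 1898/11, Q* = 5486/11.
With the rebate, buyers effectively pay Pb = Ps − 65, where Ps is the price sellers receive.
Demand in terms of Ps becomes Qd = 585 − 0.5(Ps − 65) = 617.5 - 0.5Ps. Setting this equal to supply: 617.5 - 0.5Ps = -364 + 5Ps, so Ps = 1963/11.
Buyers pay Pb = 1963/11 − 65 = 1248/11; Q' = -364 + 5·(1963/11) = 5811/11.
Government outlay = subsidy × quantity = 65 × 5811/11 = 377715/11.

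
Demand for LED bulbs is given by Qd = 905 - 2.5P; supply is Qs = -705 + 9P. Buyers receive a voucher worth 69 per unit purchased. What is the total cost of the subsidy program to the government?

Pre-subsidy: 905 - 2.5P = -705 + 9P gives P* = 140, Q* = 555.
With the rebate, buyers effectively pay Pb = Ps − 69, where Ps is the price sellers receive.
Demand in terms of Ps becomes Qd = 905 − 2.5(Ps − 69) = 1077.5 - 2.5Ps. Setting this equal to supply: 1077.5 - 2.5Ps = -705 + 9Ps, so Ps = 155.
Buyers pay Pb = 155 − 69 = 86; Q' = -705 + 9·155 = 690.
Government outlay = subsidy × quantity = 69 × 690 = 47610.

Government cost = 47610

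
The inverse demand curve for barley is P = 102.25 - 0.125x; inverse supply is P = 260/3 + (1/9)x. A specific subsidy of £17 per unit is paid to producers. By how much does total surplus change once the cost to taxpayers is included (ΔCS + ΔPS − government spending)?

Pre-subsidy: 102.25 - 0.125x = 260/3 + (1/9)x gives x* = 66 and P* = 94.
With the subsidy, sellers receive Ps = Pb + 17 for each unit, where Pb is the price buyers pay.
On the curves, Pb = 102.25 - 0.125x and Ps = 260/3 + (1/9)x; the wedge Ps − Pb = 17 gives 260/3 + (1/9)x − (102.25 - 0.125x) = 17, so x' = 138.
Then Pb = 102.25 − 0.125·138 = 85 and Ps = 260/3 + (1/9)·138 = 102.
ΔCS = ½(66 + 138)(94 − 85) = 918; ΔPS = ½(66 + 138)(102 − 94) = 816.
Government spending = 17 × 138 = 2346.
Net change = 918 + 816 − 2346 = -612. The loss equals the DWL triangle ½·17·72.

Net change in total surplus = -£612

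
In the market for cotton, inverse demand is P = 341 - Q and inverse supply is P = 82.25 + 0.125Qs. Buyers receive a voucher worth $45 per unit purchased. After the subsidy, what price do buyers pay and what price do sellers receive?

Buyers pay $71; sellers receive $116

Pre-subsidy: 341 - Q = 82.25 + 0.125Q gives Q* = 230 and P* = 111.
With the rebate, buyers effectively pay Pb = Ps − 45, where Ps is the price sellers receive.
On the curves, Pb = 341 - Q and Ps = 82.25 + 0.125Q; the wedge Ps − Pb = 45 gives 82.25 + 0.125Q − (341 - Q) = 45, so Q' = 270.
Then Pb = 341 − 1·270 = 71 and Ps = 82.25 + 0.125·270 = 116.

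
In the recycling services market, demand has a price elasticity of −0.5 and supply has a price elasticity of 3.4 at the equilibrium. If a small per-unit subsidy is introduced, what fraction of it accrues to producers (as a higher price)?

Producer share = 5/39

For a small subsidy around the equilibrium, the benefit split depends on the relative slopes, which at a point are proportional to the elasticities.
Buyer share = εs/(εs + |εd|) = 3.4/(3.4 + 0.5) = 34/39; seller share = |εd|/(εs + |εd|) = 5/39.
So producers capture 5/39 of the subsidy.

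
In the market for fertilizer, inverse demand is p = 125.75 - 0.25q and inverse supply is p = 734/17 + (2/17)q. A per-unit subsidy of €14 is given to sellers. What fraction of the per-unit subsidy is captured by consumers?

Pre-subsidy: 125.75 - 0.25q = 734/17 + (2/17)q gives q* = 224.6 and p* = 69.6.
With the subsidy, sellers receive ps = pb + 14 for each unit, where pb is the price buyers pay.
On the curves, pb = 125.75 - 0.25q and ps = 734/17 + (2/17)q; the wedge ps − pb = 14 gives 734/17 + (2/17)q − (125.75 - 0.25q) = 14, so q' = 262.68.
Then pb = 125.75 − 0.25·262.68 = 60.08 and ps = 734/17 + (2/17)·262.68 = 74.08.
Buyers' price falls by p* − pb = 69.6 − 60.08 = 9.52; sellers' price rises by ps − p* = 74.08 − 69.6 = 4.48.
So consumers capture 9.52/14 = 0.68 of each unit of subsidy.

Consumer share = 0.68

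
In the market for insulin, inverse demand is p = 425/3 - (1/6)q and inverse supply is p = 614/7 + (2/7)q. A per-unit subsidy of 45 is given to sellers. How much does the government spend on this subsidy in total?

Government cost = 187020/19

Pre-subsidy: 425/3 - (1/6)q = 614/7 + (2/7)q gives q* = 2266/19 and p* = 2314/19.
With the subsidy, sellers receive ps = pb + 45 for each unit, where pb is the price buyers pay.
On the curves, pb = 425/3 - (1/6)q and ps = 614/7 + (2/7)q; the wedge ps − pb = 45 gives 614/7 + (2/7)q − (425/3 - (1/6)q) = 45, so q' = 4156/19.
Then pb = 425/3 − (1/6)·(4156/19) = 1999/19 and ps = 614/7 + (2/7)·(4156/19) = 2854/19.
Government outlay = subsidy × quantity = 45 × 4156/19 = 187020/19.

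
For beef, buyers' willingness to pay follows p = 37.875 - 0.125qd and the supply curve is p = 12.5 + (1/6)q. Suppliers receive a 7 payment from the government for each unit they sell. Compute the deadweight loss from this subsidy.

Deadweight loss = 84

Pre-subsidy: 37.875 - 0.125q = 12.5 + (1/6)q gives q* = 87 and p* = 27.
With the subsidy, sellers receive ps = pb + 7 for each unit, where pb is the price buyers pay.
On the curves, pb = 37.875 - 0.125q and ps = 12.5 + (1/6)q; the wedge ps − pb = 7 gives 12.5 + (1/6)q − (37.875 - 0.125q) = 7, so q' = 111.
Then pb = 37.875 − 0.125·111 = 24 and ps = 12.5 + (1/6)·111 = 31.
The subsidy expands output by 111 − 87 = 24 past the efficient level; on those units the gap between marginal cost and willingness to pay runs from 0 up to 7.
DWL = ½ × 7 × 24 = 84.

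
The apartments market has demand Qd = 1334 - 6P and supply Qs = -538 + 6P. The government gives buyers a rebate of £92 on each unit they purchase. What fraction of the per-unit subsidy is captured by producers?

Producer share = 0.5

Pre-subsidy: 1334 - 6P = -538 + 6P gives P* = 156, Q* = 398.
With the rebate, buyers effectively pay Pb = Ps − 92, where Ps is the price sellers receive.
Demand in terms of Ps becomes Qd = 1334 − 6(Ps − 92) = 1886 - 6Ps. Setting this equal to supply: 1886 - 6Ps = -538 + 6Ps, so Ps = 202.
Buyers pay Pb = 202 − 92 = 110; Q' = -538 + 6·202 = 674.
Buyers' price falls by P* − Pb = 156 − 110 = 46; sellers' price rises by Ps − P* = 202 − 156 = 46.
So producers capture 46/92 = 0.5 of each unit of subsidy.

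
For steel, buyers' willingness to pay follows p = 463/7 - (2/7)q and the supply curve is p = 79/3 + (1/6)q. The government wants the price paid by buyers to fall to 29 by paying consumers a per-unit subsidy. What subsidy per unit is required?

Required subsidy s = 19 per unit

At a buyer price of 29, quantity demanded is 231.5 − 3.5·29 = 130.
Sellers supply 130 only when they receive ps = 79/3 + (1/6)·130 = 48.
s = ps − pb = 48 − 29 = 19.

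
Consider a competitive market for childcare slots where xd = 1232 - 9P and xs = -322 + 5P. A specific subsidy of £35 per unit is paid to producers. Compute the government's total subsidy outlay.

Pre-subsidy: 1232 - 9P = -322 + 5P gives P* = 111, x* = 233.
With the subsidy, sellers receive Ps = Pb + 35 for each unit, where Pb is the price buyers pay.
Supply in terms of Pb becomes xs = -322 + 5(Pb + 35) = -147 + 5Pb. Setting this equal to demand: 1232 - 9Pb = -147 + 5Pb, so Pb = 98.5.
Sellers receive Ps = 98.5 + 35 = 133.5; x' = 1232 − 9·98.5 = 345.5.
Government outlay = subsidy × quantity = 35 × 345.5 = 12092.5.

Government cost = £12092.5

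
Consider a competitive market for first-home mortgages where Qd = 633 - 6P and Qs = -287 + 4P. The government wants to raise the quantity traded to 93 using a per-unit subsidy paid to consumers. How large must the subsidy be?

Required subsidy s = 5 per unit

At Q = 93, invert demand for the buyer price: Pb = (633 − 93)/6 = 90; invert supply for the seller price: Ps = (93 − (-287))/4 = 95.
The subsidy must fill the gap: s = Ps − Pb = 95 − 90 = 5.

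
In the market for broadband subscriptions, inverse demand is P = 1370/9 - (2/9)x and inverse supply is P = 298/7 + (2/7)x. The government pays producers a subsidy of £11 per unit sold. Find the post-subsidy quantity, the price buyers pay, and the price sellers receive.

Pre-subsidy: 1370/9 - (2/9)x = 298/7 + (2/7)x gives x* = 215.875 and P* = 104.25.
With the subsidy, sellers receive Ps = Pb + 11 for each unit, where Pb is the price buyers pay.
On the curves, Pb = 1370/9 - (2/9)x and Ps = 298/7 + (2/7)x; the wedge Ps − Pb = 11 gives 298/7 + (2/7)x − (1370/9 - (2/9)x) = 11, so x' = 237.53125.
Then Pb = 1370/9 − (2/9)·237.53125 = 99.4375 and Ps = 298/7 + (2/7)·237.53125 = 110.4375.

x' = 237.53125; buyers pay £99.4375; sellers receive £110.4375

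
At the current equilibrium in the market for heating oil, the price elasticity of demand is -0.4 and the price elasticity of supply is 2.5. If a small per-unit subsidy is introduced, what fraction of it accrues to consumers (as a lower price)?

For a small subsidy around the equilibrium, the benefit split depends on the relative slopes, which at a point are proportional to the elasticities.
Buyer share = εs/(εs + |εd|) = 2.5/(2.5 + 0.4) = 25/29; seller share = |εd|/(εs + |εd|) = 4/29.

Consumer share = 25/29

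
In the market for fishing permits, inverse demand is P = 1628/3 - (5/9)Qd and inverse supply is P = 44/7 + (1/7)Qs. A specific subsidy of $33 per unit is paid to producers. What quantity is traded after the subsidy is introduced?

Q' = 815.25

Pre-subsidy: 1628/3 - (5/9)Q = 44/7 + (1/7)Q gives Q* = 768 and P* = 116.
With the subsidy, sellers receive Ps = Pb + 33 for each unit, where Pb is the price buyers pay.
On the curves, Pb = 1628/3 - (5/9)Q and Ps = 44/7 + (1/7)Q; the wedge Ps − Pb = 33 gives 44/7 + (1/7)Q − (1628/3 - (5/9)Q) = 33, so Q' = 815.25.
Then Pb = 1628/3 − (5/9)·815.25 = 89.75 and Ps = 44/7 + (1/7)·815.25 = 122.75.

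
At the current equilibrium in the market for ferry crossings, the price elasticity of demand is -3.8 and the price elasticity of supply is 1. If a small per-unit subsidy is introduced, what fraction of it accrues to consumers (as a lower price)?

For a small subsidy around the equilibrium, the benefit split depends on the relative slopes, which at a point are proportional to the elasticities.
Buyer share = εs/(εs + |εd|) = 1/(1 + 3.8) = 5/24; seller share = |εd|/(εs + |εd|) = 19/24.

Consumer share = 5/24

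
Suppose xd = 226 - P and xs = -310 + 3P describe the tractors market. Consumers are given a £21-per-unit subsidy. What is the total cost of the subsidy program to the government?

Government cost = £2262.75

Pre-subsidy: 226 - P = -310 + 3P gives P* = 134, x* = 92.
With the rebate, buyers effectively pay Pb = Ps − 21, where Ps is the price sellers receive.
Demand in terms of Ps becomes xd = 226 − 1(Ps − 21) = 247 - Ps. Setting this equal to supply: 247 - Ps = -310 + 3Ps, so Ps = 139.25.
Buyers pay Pb = 139.25 − 21 = 118.25; x' = -310 + 3·139.25 = 107.75.
Government outlay = subsidy × quantity = 21 × 107.75 = 2262.75.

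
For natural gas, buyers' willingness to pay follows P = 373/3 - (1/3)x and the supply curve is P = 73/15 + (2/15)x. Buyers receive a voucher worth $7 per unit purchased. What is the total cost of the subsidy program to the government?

Government cost = $1897

Pre-subsidy: 373/3 - (1/3)x = 73/15 + (2/15)x gives x* = 256 and P* = 39.
With the rebate, buyers effectively pay Pb = Ps − 7, where Ps is the price sellers receive.
On the curves, Pb = 373/3 - (1/3)x and Ps = 73/15 + (2/15)x; the wedge Ps − Pb = 7 gives 73/15 + (2/15)x − (373/3 - (1/3)x) = 7, so x' = 271.
Then Pb = 373/3 − (1/3)·271 = 34 and Ps = 73/15 + (2/15)·271 = 41.
Government outlay = subsidy × quantity = 7 × 271 = 1897.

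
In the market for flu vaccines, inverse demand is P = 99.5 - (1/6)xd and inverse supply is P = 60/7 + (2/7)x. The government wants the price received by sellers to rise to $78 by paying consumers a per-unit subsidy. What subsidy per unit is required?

At a seller price of 78, quantity supplied is -30 + 3.5·78 = 243.
Buyers absorb 243 only when they pay Pb = 99.5 − (1/6)·243 = 59.
s = Ps − Pb = 78 − 59 = 19.

Required subsidy s = $19 per unit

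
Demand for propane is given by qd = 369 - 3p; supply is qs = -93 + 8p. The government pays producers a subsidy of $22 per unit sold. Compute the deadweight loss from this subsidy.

Pre-subsidy: 369 - 3p = -93 + 8p gives p* = 42, q* = 243.
With the subsidy, sellers receive ps = pb + 22 for each unit, where pb is the price buyers pay.
Supply in terms of pb becomes qs = -93 + 8(pb + 22) = 83 + 8pb. Setting this equal to demand: 369 - 3pb = 83 + 8pb, so pb = 26.
Sellers receive ps = 26 + 22 = 48; q' = 369 − 3·26 = 291.
The subsidy expands output by 291 − 243 = 48 past the efficient level; on those units the gap between marginal cost and willingness to pay runs from 0 up to 22.
DWL = ½ × 22 × 48 = 528.

Deadweight loss = $528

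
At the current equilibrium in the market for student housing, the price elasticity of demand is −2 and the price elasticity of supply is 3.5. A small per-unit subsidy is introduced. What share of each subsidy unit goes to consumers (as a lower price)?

For a small subsidy around the equilibrium, the benefit split depends on the relative slopes, which at a point are proportional to the elasticities.
Buyer share = εs/(εs + |εd|) = 3.5/(3.5 + 2) = 7/11; seller share = |εd|/(εs + |εd|) = 4/11.

Consumer share = 7/11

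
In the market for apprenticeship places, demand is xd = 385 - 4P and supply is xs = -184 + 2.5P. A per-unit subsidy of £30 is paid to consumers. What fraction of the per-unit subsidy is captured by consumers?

Pre-subsidy: 385 - 4P = -184 + 2.5P gives P* = 1138/13, x* = 453/13.
With the rebate, buyers effectively pay Pb = Ps − 30, where Ps is the price sellers receive.
Demand in terms of Ps becomes xd = 385 − 4(Ps − 30) = 505 - 4Ps. Setting this equal to supply: 505 - 4Ps = -184 + 2.5Ps, so Ps = 106.
Buyers pay Pb = 106 − 30 = 76; x' = -184 + 2.5·106 = 81.
Buyers' price falls by P* − Pb = 1138/13 − 76 = 150/13; sellers' price rises by Ps − P* = 106 − 1138/13 = 240/13.
So consumers capture (150/13)/30 = 5/13 of each unit of subsidy.

Consumer share = 5/13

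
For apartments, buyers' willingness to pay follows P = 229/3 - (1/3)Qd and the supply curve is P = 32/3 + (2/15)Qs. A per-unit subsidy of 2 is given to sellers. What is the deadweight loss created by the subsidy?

Pre-subsidy: 229/3 - (1/3)Q = 32/3 + (2/15)Q gives Q* = 985/7 and P* = 206/7.
With the subsidy, sellers receive Ps = Pb + 2 for each unit, where Pb is the price buyers pay.
On the curves, Pb = 229/3 - (1/3)Q and Ps = 32/3 + (2/15)Q; the wedge Ps − Pb = 2 gives 32/3 + (2/15)Q − (229/3 - (1/3)Q) = 2, so Q' = 145.
Then Pb = 229/3 − (1/3)·145 = 28 and Ps = 32/3 + (2/15)·145 = 30.
The subsidy expands output by 145 − 985/7 = 30/7 past the efficient level; on those units the gap between marginal cost and willingness to pay runs from 0 up to 2.
DWL = ½ × 2 × 30/7 = 30/7.

Deadweight loss = 30/7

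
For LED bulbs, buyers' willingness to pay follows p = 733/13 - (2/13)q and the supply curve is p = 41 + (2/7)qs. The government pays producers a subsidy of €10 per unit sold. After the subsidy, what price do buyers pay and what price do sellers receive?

Pre-subsidy: 733/13 - (2/13)q = 41 + (2/7)q gives q* = 35 and p* = 51.
With the subsidy, sellers receive ps = pb + 10 for each unit, where pb is the price buyers pay.
On the curves, pb = 733/13 - (2/13)q and ps = 41 + (2/7)q; the wedge ps − pb = 10 gives 41 + (2/7)q − (733/13 - (2/13)q) = 10, so q' = 57.75.
Then pb = 733/13 − (2/13)·57.75 = 47.5 and ps = 41 + (2/7)·57.75 = 57.5.

Buyers pay €47.5; sellers receive €57.5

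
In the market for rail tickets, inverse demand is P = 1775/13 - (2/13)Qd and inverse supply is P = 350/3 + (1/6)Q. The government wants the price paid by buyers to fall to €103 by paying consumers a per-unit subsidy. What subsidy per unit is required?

At a buyer price of 103, quantity demanded is 887.5 − 6.5·103 = 218.
Sellers supply 218 only when they receive Ps = 350/3 + (1/6)·218 = 153.
s = Ps − Pb = 153 − 103 = 50.

Required subsidy s = €50 per unit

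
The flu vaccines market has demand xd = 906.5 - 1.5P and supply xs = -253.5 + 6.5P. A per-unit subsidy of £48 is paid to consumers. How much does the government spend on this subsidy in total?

Pre-subsidy: 906.5 - 1.5P = -253.5 + 6.5P gives P* = 145, x* = 689.
With the rebate, buyers effectively pay Pb = Ps − 48, where Ps is the price sellers receive.
Demand in terms of Ps becomes xd = 906.5 − 1.5(Ps − 48) = 978.5 - 1.5Ps. Setting this equal to supply: 978.5 - 1.5Ps = -253.5 + 6.5Ps, so Ps = 154.
Buyers pay Pb = 154 − 48 = 106; x' = -253.5 + 6.5·154 = 747.5.
Government outlay = subsidy × quantity = 48 × 747.5 = 35880.

Government cost = £35880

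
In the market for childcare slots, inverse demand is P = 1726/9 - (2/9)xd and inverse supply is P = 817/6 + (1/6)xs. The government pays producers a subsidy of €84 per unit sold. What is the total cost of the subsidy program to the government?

Government cost = €30156

Pre-subsidy: 1726/9 - (2/9)x = 817/6 + (1/6)x gives x* = 143 and P* = 160.
With the subsidy, sellers receive Ps = Pb + 84 for each unit, where Pb is the price buyers pay.
On the curves, Pb = 1726/9 - (2/9)x and Ps = 817/6 + (1/6)x; the wedge Ps − Pb = 84 gives 817/6 + (1/6)x − (1726/9 - (2/9)x) = 84, so x' = 359.
Then Pb = 1726/9 − (2/9)·359 = 112 and Ps = 817/6 + (1/6)·359 = 196.
Government outlay = subsidy × quantity = 84 × 359 = 30156.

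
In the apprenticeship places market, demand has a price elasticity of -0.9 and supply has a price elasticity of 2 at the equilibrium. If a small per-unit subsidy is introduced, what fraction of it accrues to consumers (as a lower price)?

Consumer share = 20/29

For a small subsidy around the equilibrium, the benefit split depends on the relative slopes, which at a point are proportional to the elasticities.
Buyer share = εs/(εs + |εd|) = 2/(2 + 0.9) = 20/29; seller share = |εd|/(εs + |εd|) = 9/29.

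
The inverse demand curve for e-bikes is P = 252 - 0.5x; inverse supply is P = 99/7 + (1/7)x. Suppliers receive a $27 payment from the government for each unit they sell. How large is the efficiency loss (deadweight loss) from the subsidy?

Pre-subsidy: 252 - 0.5x = 99/7 + (1/7)x gives x* = 370 and P* = 67.
With the subsidy, sellers receive Ps = Pb + 27 for each unit, where Pb is the price buyers pay.
On the curves, Pb = 252 - 0.5x and Ps = 99/7 + (1/7)x; the wedge Ps − Pb = 27 gives 99/7 + (1/7)x − (252 - 0.5x) = 27, so x' = 412.
Then Pb = 252 − 0.5·412 = 46 and Ps = 99/7 + (1/7)·412 = 73.
The subsidy expands output by 412 − 370 = 42 past the efficient level; on those units the gap between marginal cost and willingness to pay runs from 0 up to 27.
DWL = ½ × 27 × 42 = 567.

Deadweight loss = $567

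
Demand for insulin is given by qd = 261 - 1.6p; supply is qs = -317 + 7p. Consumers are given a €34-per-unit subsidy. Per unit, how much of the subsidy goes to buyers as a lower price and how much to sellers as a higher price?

Pre-subsidy: 261 - 1.6p = -317 + 7p gives p* = 2890/43, q* = 6599/43.
With the rebate, buyers effectively pay pb = ps − 34, where ps is the price sellers receive.
Demand in terms of ps becomes qd = 261 − 1.6(ps − 34) = 315.4 - 1.6ps. Setting this equal to supply: 315.4 - 1.6ps = -317 + 7ps, so ps = 3162/43.
Buyers pay pb = 3162/43 − 34 = 1700/43; q' = -317 + 7·(3162/43) = 8503/43.
Buyers' price falls by p* − pb = 2890/43 − 1700/43 = 1190/43; sellers' price rises by ps − p* = 3162/43 − 2890/43 = 272/43.

Buyers gain 1190/43 per unit; sellers gain 272/43 per unit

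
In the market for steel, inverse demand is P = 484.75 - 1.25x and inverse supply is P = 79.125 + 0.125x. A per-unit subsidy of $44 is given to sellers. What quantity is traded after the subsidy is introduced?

Pre-subsidy: 484.75 - 1.25x = 79.125 + 0.125x gives x* = 295 and P* = 116.
With the subsidy, sellers receive Ps = Pb + 44 for each unit, where Pb is the price buyers pay.
On the curves, Pb = 484.75 - 1.25x and Ps = 79.125 + 0.125x; the wedge Ps − Pb = 44 gives 79.125 + 0.125x − (484.75 - 1.25x) = 44, so x' = 327.
Then Pb = 484.75 − 1.25·327 = 76 and Ps = 79.125 + 0.125·327 = 120.

x' = 327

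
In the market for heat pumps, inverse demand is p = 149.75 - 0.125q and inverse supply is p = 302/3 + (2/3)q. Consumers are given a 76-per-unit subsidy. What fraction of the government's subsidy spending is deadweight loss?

Pre-subsidy: 149.75 - 0.125q = 302/3 + (2/3)q gives q* = 62 and p* = 142.
With the rebate, buyers effectively pay pb = ps − 76, where ps is the price sellers receive.
On the curves, pb = 149.75 - 0.125q and ps = 302/3 + (2/3)q; the wedge ps − pb = 76 gives 302/3 + (2/3)q − (149.75 - 0.125q) = 76, so q' = 158.
Then pb = 149.75 − 0.125·158 = 130 and ps = 302/3 + (2/3)·158 = 206.
ΔCS = ½(62 + 158)(142 − 130) = 1320; ΔPS = ½(62 + 158)(206 − 142) = 7040.
Government spending = 76 × 158 = 12008.
DWL = ½ × 76 × (158 − 62) = 3648; fraction = 3648 / 12008 = 24/79.

DWL / government spending = 24/79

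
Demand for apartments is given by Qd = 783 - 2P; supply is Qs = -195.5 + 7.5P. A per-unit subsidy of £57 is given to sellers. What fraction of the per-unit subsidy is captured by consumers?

Consumer share = 15/19

Pre-subsidy: 783 - 2P = -195.5 + 7.5P gives P* = 103, Q* = 577.
With the subsidy, sellers receive Ps = Pb + 57 for each unit, where Pb is the price buyers pay.
Supply in terms of Pb becomes Qs = -195.5 + 7.5(Pb + 57) = 232 + 7.5Pb. Setting this equal to demand: 783 - 2Pb = 232 + 7.5Pb, so Pb = 58.
Sellers receive Ps = 58 + 57 = 115; Q' = 783 − 2·58 = 667.
Buyers' price falls by P* − Pb = 103 − 58 = 45; sellers' price rises by Ps − P* = 115 − 103 = 12.
So consumers capture 45/57 = 15/19 of each unit of subsidy.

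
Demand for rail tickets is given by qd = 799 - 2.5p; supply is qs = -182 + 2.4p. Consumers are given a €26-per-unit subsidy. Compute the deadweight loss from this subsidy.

Deadweight loss = 20280/49

Pre-subsidy: 799 - 2.5p = -182 + 2.4p gives p* = 9810/49, q* = 14626/49.
With the rebate, buyers effectively pay pb = ps − 26, where ps is the price sellers receive.
Demand in terms of ps becomes qd = 799 − 2.5(ps − 26) = 864 - 2.5ps. Setting this equal to supply: 864 - 2.5ps = -182 + 2.4ps, so ps = 10460/49.
Buyers pay pb = 10460/49 − 26 = 9186/49; q' = -182 + 2.4·(10460/49) = 16186/49.
The subsidy expands output by 16186/49 − 14626/49 = 1560/49 past the efficient level; on those units the gap between marginal cost and willingness to pay runs from 0 up to 26.
DWL = ½ × 26 × 1560/49 = 20280/49.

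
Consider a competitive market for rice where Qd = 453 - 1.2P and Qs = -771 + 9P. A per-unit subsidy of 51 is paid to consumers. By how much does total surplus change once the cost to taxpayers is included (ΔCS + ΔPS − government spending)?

Pre-subsidy: 453 - 1.2P = -771 + 9P gives P* = 120, Q* = 309.
With the rebate, buyers effectively pay Pb = Ps − 51, where Ps is the price sellers receive.
Demand in terms of Ps becomes Qd = 453 − 1.2(Ps − 51) = 514.2 - 1.2Ps. Setting this equal to supply: 514.2 - 1.2Ps = -771 + 9Ps, so Ps = 126.
Buyers pay Pb = 126 − 51 = 75; Q' = -771 + 9·126 = 363.
ΔCS = ½(309 + 363)(120 − 75) = 15120; ΔPS = ½(309 + 363)(126 − 120) = 2016.
Government spending = 51 × 363 = 18513.
Net change = 15120 + 2016 − 18513 = -1377. The loss equals the DWL triangle ½·51·54.

Net change in total surplus = -1377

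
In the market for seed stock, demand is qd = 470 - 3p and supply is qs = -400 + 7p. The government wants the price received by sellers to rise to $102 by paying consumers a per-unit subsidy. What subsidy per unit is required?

Required subsidy s = $50 per unit

At a seller price of 102, quantity supplied is -400 + 7·102 = 314.
Buyers absorb 314 only when they pay pb with 470 − 3·pb = 314, i.e. pb = 52.
s = ps − pb = 102 − 52 = 50.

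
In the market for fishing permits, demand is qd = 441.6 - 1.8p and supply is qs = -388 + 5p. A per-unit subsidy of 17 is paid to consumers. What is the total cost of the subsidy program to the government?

Government cost = 4156.5

Pre-subsidy: 441.6 - 1.8p = -388 + 5p gives p* = 122, q* = 222.
With the rebate, buyers effectively pay pb = ps − 17, where ps is the price sellers receive.
Demand in terms of ps becomes qd = 441.6 − 1.8(ps − 17) = 472.2 - 1.8ps. Setting this equal to supply: 472.2 - 1.8ps = -388 + 5ps, so ps = 126.5.
Buyers pay pb = 126.5 − 17 = 109.5; q' = -388 + 5·126.5 = 244.5.
Government outlay = subsidy × quantity = 17 × 244.5 = 4156.5.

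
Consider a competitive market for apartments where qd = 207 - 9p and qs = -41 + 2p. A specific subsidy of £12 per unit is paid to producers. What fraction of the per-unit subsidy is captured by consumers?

Pre-subsidy: 207 - 9p = -41 + 2p gives p* = 248/11, q* = 45/11.
With the subsidy, sellers receive ps = pb + 12 for each unit, where pb is the price buyers pay.
Supply in terms of pb becomes qs = -41 + 2(pb + 12) = -17 + 2pb. Setting this equal to demand: 207 - 9pb = -17 + 2pb, so pb = 224/11.
Sellers receive ps = 224/11 + 12 = 356/11; q' = 207 − 9·(224/11) = 261/11.
Buyers' price falls by p* − pb = 248/11 − 224/11 = 24/11; sellers' price rises by ps − p* = 356/11 − 248/11 = 108/11.
So consumers capture (24/11)/12 = 2/11 of each unit of subsidy.

Consumer share = 2/11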